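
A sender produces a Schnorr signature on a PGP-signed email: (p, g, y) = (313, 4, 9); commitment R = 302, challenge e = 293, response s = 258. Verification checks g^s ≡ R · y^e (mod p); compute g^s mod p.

4^2 = 16
4^4 ≡ 16^2 = 256
4^8 ≡ 256^2 = 65536 ≡ 119
4^16 ≡ 119^2 = 14161 ≡ 76
4^32 ≡ 76^2 = 5776 ≡ 142
4^64 ≡ 142^2 = 20164 ≡ 132
4^128 ≡ 132^2 = 17424 ≡ 209
4^256 ≡ 209^2 = 43681 ≡ 174
258 = 256 + 2, so 4^258 ≡ 174·16 ≡ 280 (mod 313)

280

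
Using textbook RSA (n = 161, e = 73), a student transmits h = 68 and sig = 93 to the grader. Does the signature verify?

does not verify

Squares mod 161: sig^1≡93, sig^2≡116, sig^4≡93, sig^8≡116, sig^16≡93, sig^32≡116, sig^64≡93
73 = 64 + 8 + 1, so sig^73 ≡ 93·116·93 ≡ 93 (mod 161)
sig^73 mod 161 = 93, but h = 68.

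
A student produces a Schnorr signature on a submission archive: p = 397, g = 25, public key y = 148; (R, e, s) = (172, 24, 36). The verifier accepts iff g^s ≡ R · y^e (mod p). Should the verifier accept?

g^s mod p:
Squares mod 397: 25^1≡25, 25^2≡228, 25^4≡374, 25^8≡132, 25^16≡353, 25^32≡348
36 = 32 + 4, so 25^36 ≡ 348·374 ≡ 333 (mod 397)
R · y^e mod p:
Squares mod 397: 148^1≡148, 148^2≡69, 148^4≡394, 148^8≡9, 148^16≡81
24 = 16 + 8, so 148^24 ≡ 81·9 ≡ 332 (mod 397)
172·332 = 57104 ≡ 333 (mod 397)
333 ≡ 333 (mod 397); signature holds.

accept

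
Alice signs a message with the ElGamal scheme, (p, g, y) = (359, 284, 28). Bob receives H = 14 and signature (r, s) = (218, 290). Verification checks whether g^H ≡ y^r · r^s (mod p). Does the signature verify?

Left side g^H mod p:
Squares mod 359: 284^1≡284, 284^2≡240, 284^4≡160, 284^8≡111
14 = 8 + 4 + 2, so 284^14 ≡ 111·160·240 ≡ 352 (mod 359)
Right side y^r · r^s mod p:
Squares mod 359: 28^1≡28, 28^2≡66, 28^4≡48, 28^8≡150, 28^16≡242, 28^32≡47, 28^64≡55, 28^128≡153
218 = 128 + 64 + 16 + 8 + 2, so 28^218 ≡ 153·55·242·150·66 ≡ 338 (mod 359)
Squares mod 359: 218^1≡218, 218^2≡136, 218^4≡187, 218^8≡146, 218^16≡135, 218^32≡275, 218^64≡235, 218^128≡298, 218^256≡131
290 = 256 + 32 + 2, so 218^290 ≡ 131·275·136 ≡ 127 (mod 359)
338·127 = 42926 ≡ 205 (mod 359)
352 ≠ 205, so verification fails.

does not verify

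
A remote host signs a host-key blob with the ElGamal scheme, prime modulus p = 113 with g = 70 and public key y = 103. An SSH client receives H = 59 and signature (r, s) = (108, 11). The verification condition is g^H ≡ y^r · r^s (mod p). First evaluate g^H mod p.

68

70^2 = 4900 ≡ 41
70^4 ≡ 41^2 = 1681 ≡ 99
70^8 ≡ 99^2 = 9801 ≡ 83
70^16 ≡ 83^2 = 6889 ≡ 109
70^32 ≡ 109^2 = 11881 ≡ 16
59 = 32 + 16 + 8 + 2 + 1, so 70^59 ≡ 16·109·83·41·70 ≡ 68 (mod 113)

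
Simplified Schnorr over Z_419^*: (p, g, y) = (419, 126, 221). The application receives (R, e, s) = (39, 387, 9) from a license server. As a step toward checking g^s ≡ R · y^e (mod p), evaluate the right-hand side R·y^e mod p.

Squares mod 419: 221^1≡221, 221^2≡237, 221^4≡23, 221^8≡110, 221^16≡368, 221^32≡87, 221^64≡27, 221^128≡310, 221^256≡149
387 = 256 + 128 + 2 + 1, so 221^387 ≡ 149·310·237·221 ≡ 200 (mod 419)
R · y^e ≡ 39·200 = 7800 ≡ 258 (mod 419)

258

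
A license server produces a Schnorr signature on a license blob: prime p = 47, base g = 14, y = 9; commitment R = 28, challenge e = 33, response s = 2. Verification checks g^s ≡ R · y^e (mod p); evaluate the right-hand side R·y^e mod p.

9^2 = 81 ≡ 34
9^4 ≡ 34^2 = 1156 ≡ 28
9^8 ≡ 28^2 = 784 ≡ 32
9^16 ≡ 32^2 = 1024 ≡ 37
9^32 ≡ 37^2 = 1369 ≡ 6
33 = 32 + 1, so 9^33 ≡ 6·9 ≡ 7 (mod 47)
R · y^e ≡ 28·7 = 196 ≡ 8 (mod 47)

8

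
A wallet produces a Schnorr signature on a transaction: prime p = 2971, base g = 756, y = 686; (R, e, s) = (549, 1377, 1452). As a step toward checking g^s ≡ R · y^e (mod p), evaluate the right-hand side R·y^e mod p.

898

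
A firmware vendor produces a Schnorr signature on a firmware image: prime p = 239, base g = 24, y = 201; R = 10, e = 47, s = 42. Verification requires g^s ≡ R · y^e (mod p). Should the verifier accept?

accept

g^s mod p:
24^2 = 576 ≡ 98
24^4 ≡ 98^2 = 9604 ≡ 44
24^8 ≡ 44^2 = 1936 ≡ 24
24^16 ≡ 24^2 = 576 ≡ 98
24^32 ≡ 98^2 = 9604 ≡ 44
42 = 32 + 8 + 2, so 24^42 ≡ 44·24·98 ≡ 1 (mod 239)
R · y^e mod p:
201^2 = 40401 ≡ 10
201^4 ≡ 10^2 = 100
201^8 ≡ 100^2 = 10000 ≡ 201
201^16 ≡ 201^2 = 40401 ≡ 10
201^32 ≡ 10^2 = 100
47 = 32 + 8 + 4 + 2 + 1, so 201^47 ≡ 100·201·100·10·201 ≡ 24 (mod 239)
10·24 = 240 ≡ 1 (mod 239)
1 ≡ 1 (mod 239); signature holds.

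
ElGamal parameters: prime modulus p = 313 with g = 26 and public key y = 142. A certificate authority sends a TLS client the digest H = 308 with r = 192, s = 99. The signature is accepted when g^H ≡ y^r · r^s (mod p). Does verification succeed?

Left side g^H mod p:
26^2 = 676 ≡ 50
26^4 ≡ 50^2 = 2500 ≡ 309
26^8 ≡ 309^2 = 95481 ≡ 16
26^16 ≡ 16^2 = 256
26^32 ≡ 256^2 = 65536 ≡ 119
26^64 ≡ 119^2 = 14161 ≡ 76
26^128 ≡ 76^2 = 5776 ≡ 142
26^256 ≡ 142^2 = 20164 ≡ 132
308 = 256 + 32 + 16 + 4, so 26^308 ≡ 132·119·256·309 ≡ 78 (mod 313)
Right side y^r · r^s mod p:
142^2 = 20164 ≡ 132
142^4 ≡ 132^2 = 17424 ≡ 209
142^8 ≡ 209^2 = 43681 ≡ 174
142^16 ≡ 174^2 = 30276 ≡ 228
142^32 ≡ 228^2 = 51984 ≡ 26
142^64 ≡ 26^2 = 676 ≡ 50
142^128 ≡ 50^2 = 2500 ≡ 309
192 = 128 + 64, so 142^192 ≡ 309·50 ≡ 113 (mod 313)
192^2 = 36864 ≡ 243
192^4 ≡ 243^2 = 59049 ≡ 205
192^8 ≡ 205^2 = 42025 ≡ 83
192^16 ≡ 83^2 = 6889 ≡ 3
192^32 ≡ 3^2 = 9
192^64 ≡ 9^2 = 81
99 = 64 + 32 + 2 + 1, so 192^99 ≡ 81·9·243·192 ≡ 79 (mod 313)
113·79 = 8927 ≡ 163 (mod 313)
78 ≠ 163, so verification fails.

fails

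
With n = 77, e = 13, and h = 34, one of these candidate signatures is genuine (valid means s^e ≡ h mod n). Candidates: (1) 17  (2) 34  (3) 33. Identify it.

2

Candidate 1: Squares mod 77: 17^1≡17, 17^2≡58, 17^4≡53, 17^8≡37; 13 = 8 + 4 + 1, so 17^13 ≡ 37·53·17 ≡ 73 (mod 77)
Candidate 2: Squares mod 77: 34^1≡34, 34^2≡1, 34^4≡1, 34^8≡1; 13 = 8 + 4 + 1, so 34^13 ≡ 1·1·34 ≡ 34 (mod 77)
  → matches h = 34
Candidate 3: Squares mod 77: 33^1≡33, 33^2≡11, 33^4≡44, 33^8≡11; 13 = 8 + 4 + 1, so 33^13 ≡ 11·44·33 ≡ 33 (mod 77)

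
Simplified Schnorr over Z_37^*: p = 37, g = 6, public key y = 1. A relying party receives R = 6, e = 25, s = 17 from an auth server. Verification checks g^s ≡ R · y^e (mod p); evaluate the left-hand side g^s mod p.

6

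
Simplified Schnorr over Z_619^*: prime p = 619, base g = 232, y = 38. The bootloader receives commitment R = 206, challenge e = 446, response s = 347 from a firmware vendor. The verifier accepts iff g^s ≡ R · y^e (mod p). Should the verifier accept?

g^s mod p:
232^2 = 53824 ≡ 590
232^4 ≡ 590^2 = 348100 ≡ 222
232^8 ≡ 222^2 = 49284 ≡ 383
232^16 ≡ 383^2 = 146689 ≡ 605
232^32 ≡ 605^2 = 366025 ≡ 196
232^64 ≡ 196^2 = 38416 ≡ 38
232^128 ≡ 38^2 = 1444 ≡ 206
232^256 ≡ 206^2 = 42436 ≡ 344
347 = 256 + 64 + 16 + 8 + 2 + 1, so 232^347 ≡ 344·38·605·383·590·232 ≡ 293 (mod 619)
R · y^e mod p:
38^2 = 1444 ≡ 206
38^4 ≡ 206^2 = 42436 ≡ 344
38^8 ≡ 344^2 = 118336 ≡ 107
38^16 ≡ 107^2 = 11449 ≡ 307
38^32 ≡ 307^2 = 94249 ≡ 161
38^64 ≡ 161^2 = 25921 ≡ 542
38^128 ≡ 542^2 = 293764 ≡ 358
38^256 ≡ 358^2 = 128164 ≡ 31
446 = 256 + 128 + 32 + 16 + 8 + 4 + 2, so 38^446 ≡ 31·358·161·307·107·344·206 ≡ 359 (mod 619)
206·359 = 73954 ≡ 293 (mod 619)
293 ≡ 293 (mod 619); signature holds.

accept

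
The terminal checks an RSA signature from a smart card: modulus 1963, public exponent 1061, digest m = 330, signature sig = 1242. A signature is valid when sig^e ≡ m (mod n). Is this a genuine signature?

sig^2 ≡ 1242^2 = 1542564 ≡ 1609
sig^4 ≡ 1609^2 = 2588881 ≡ 1647
sig^8 ≡ 1647^2 = 2712609 ≡ 1706
sig^16 ≡ 1706^2 = 2910436 ≡ 1270
sig^32 ≡ 1270^2 = 1612900 ≡ 1277
sig^64 ≡ 1277^2 = 1630729 ≡ 1439
sig^128 ≡ 1439^2 = 2070721 ≡ 1719
sig^256 ≡ 1719^2 = 2954961 ≡ 646
sig^512 ≡ 646^2 = 417316 ≡ 1160
sig^1024 ≡ 1160^2 = 1345600 ≡ 945
1061 = 1024 + 32 + 4 + 1, so sig^1061 ≡ 945·1277·1647·1242 ≡ 1376 (mod 1963)
sig^1061 mod 1963 = 1376, but m = 330.

forged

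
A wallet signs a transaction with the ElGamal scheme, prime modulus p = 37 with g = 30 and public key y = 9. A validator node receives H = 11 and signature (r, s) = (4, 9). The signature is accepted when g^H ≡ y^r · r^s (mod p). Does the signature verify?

verifies

Left side g^H mod p:
30^2 = 900 ≡ 12
30^4 ≡ 12^2 = 144 ≡ 33
30^8 ≡ 33^2 = 1089 ≡ 16
11 = 8 + 2 + 1, so 30^11 ≡ 16·12·30 ≡ 25 (mod 37)
Right side y^r · r^s mod p:
9^2 = 81 ≡ 7
9^4 ≡ 7^2 = 49 ≡ 12
4^2 = 16
4^4 ≡ 16^2 = 256 ≡ 34
4^8 ≡ 34^2 = 1156 ≡ 9
9 = 8 + 1, so 4^9 ≡ 9·4 ≡ 36 (mod 37)
12·36 = 432 ≡ 25 (mod 37)
25 ≡ 25 (mod 37), so the signature is genuine.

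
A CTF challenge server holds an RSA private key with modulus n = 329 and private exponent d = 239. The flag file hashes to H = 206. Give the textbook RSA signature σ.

299

Squares mod 329: H^1≡206, H^2≡324, H^4≡25, H^8≡296, H^16≡102, H^32≡205, H^64≡242, H^128≡2
239 = 128 + 64 + 32 + 8 + 4 + 2 + 1, so H^239 ≡ 2·242·205·296·25·324·206 ≡ 299 (mod 329)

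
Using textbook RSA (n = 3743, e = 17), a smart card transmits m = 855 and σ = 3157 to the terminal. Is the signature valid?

σ^2 ≡ 3157^2 = 9966649 ≡ 2783
σ^4 ≡ 2783^2 = 7745089 ≡ 822
σ^8 ≡ 822^2 = 675684 ≡ 1944
σ^16 ≡ 1944^2 = 3779136 ≡ 2449
17 = 16 + 1, so σ^17 ≡ 2449·3157 ≡ 2198 (mod 3743)
σ^17 mod 3743 = 2198, but m = 855.

invalid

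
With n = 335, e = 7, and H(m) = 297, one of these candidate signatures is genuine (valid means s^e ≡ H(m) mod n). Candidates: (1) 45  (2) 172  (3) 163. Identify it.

Candidate 1: Squares mod 335: 45^1≡45, 45^2≡15, 45^4≡225; 7 = 4 + 2 + 1, so 45^7 ≡ 225·15·45 ≡ 120 (mod 335)
Candidate 2: Squares mod 335: 172^1≡172, 172^2≡104, 172^4≡96; 7 = 4 + 2 + 1, so 172^7 ≡ 96·104·172 ≡ 38 (mod 335)
Candidate 3: Squares mod 335: 163^1≡163, 163^2≡104, 163^4≡96; 7 = 4 + 2 + 1, so 163^7 ≡ 96·104·163 ≡ 297 (mod 335)
  → matches H(m) = 297

3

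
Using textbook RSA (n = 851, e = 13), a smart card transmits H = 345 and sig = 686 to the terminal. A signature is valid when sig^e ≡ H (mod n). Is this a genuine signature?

sig^13 mod 851 = 76
76 ≠ 345, so verification fails.

forged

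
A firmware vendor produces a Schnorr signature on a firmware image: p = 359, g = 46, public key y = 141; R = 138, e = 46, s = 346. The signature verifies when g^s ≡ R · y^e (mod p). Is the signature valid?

valid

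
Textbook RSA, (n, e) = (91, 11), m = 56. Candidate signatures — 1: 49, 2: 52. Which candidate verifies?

Candidate 1: Squares mod 91: 49^1≡49, 49^2≡35, 49^4≡42, 49^8≡35; 11 = 8 + 2 + 1, so 49^11 ≡ 35·35·49 ≡ 56 (mod 91)
  → matches m = 56
Candidate 2: Squares mod 91: 52^1≡52, 52^2≡65, 52^4≡39, 52^8≡65; 11 = 8 + 2 + 1, so 52^11 ≡ 65·65·52 ≡ 26 (mod 91)

1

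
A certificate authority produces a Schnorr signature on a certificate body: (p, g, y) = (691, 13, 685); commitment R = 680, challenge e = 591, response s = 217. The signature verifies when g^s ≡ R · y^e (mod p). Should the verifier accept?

accept

g^s mod p:
13^2 = 169
13^4 ≡ 169^2 = 28561 ≡ 230
13^8 ≡ 230^2 = 52900 ≡ 384
13^16 ≡ 384^2 = 147456 ≡ 273
13^32 ≡ 273^2 = 74529 ≡ 592
13^64 ≡ 592^2 = 350464 ≡ 127
13^128 ≡ 127^2 = 16129 ≡ 236
217 = 128 + 64 + 16 + 8 + 1, so 13^217 ≡ 236·127·273·384·13 ≡ 325 (mod 691)
R · y^e mod p:
685^2 = 469225 ≡ 36
685^4 ≡ 36^2 = 1296 ≡ 605
685^8 ≡ 605^2 = 366025 ≡ 486
685^16 ≡ 486^2 = 236196 ≡ 565
685^32 ≡ 565^2 = 319225 ≡ 674
685^64 ≡ 674^2 = 454276 ≡ 289
685^128 ≡ 289^2 = 83521 ≡ 601
685^256 ≡ 601^2 = 361201 ≡ 499
685^512 ≡ 499^2 = 249001 ≡ 241
591 = 512 + 64 + 8 + 4 + 2 + 1, so 685^591 ≡ 241·289·486·605·36·685 ≡ 473 (mod 691)
680·473 = 321640 ≡ 325 (mod 691)
325 ≡ 325 (mod 691); signature holds.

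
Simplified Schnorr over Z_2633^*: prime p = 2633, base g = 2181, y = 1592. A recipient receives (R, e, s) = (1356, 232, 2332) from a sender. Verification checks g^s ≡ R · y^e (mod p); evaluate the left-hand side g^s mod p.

2181^2 = 4756761 ≡ 1563
2181^4 ≡ 1563^2 = 2442969 ≡ 2178
2181^8 ≡ 2178^2 = 4743684 ≡ 1651
2181^16 ≡ 1651^2 = 2725801 ≡ 646
2181^32 ≡ 646^2 = 417316 ≡ 1302
2181^64 ≡ 1302^2 = 1695204 ≡ 2185
2181^128 ≡ 2185^2 = 4774225 ≡ 596
2181^256 ≡ 596^2 = 355216 ≡ 2394
2181^512 ≡ 2394^2 = 5731236 ≡ 1828
2181^1024 ≡ 1828^2 = 3341584 ≡ 307
2181^2048 ≡ 307^2 = 94249 ≡ 2094
2332 = 2048 + 256 + 16 + 8 + 4, so 2181^2332 ≡ 2094·2394·646·1651·2178 ≡ 1290 (mod 2633)

1290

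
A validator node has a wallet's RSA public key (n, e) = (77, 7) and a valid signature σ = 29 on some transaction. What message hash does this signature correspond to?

σ^7 mod 77 = 50

50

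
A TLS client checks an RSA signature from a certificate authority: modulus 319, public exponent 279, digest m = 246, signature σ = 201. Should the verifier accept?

accept

σ^279 mod 319 = 246
Since 246 equals the digest 246, verification succeeds.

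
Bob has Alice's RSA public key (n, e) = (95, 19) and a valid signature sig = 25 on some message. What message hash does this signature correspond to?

sig^2 ≡ 25^2 = 625 ≡ 55
sig^4 ≡ 55^2 = 3025 ≡ 80
sig^8 ≡ 80^2 = 6400 ≡ 35
sig^16 ≡ 35^2 = 1225 ≡ 85
19 = 16 + 2 + 1, so sig^19 ≡ 85·55·25 ≡ 25 (mod 95)

25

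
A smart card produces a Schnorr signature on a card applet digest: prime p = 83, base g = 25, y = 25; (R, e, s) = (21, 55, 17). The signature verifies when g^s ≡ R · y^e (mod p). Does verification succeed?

g^s mod p:
25^2 = 625 ≡ 44
25^4 ≡ 44^2 = 1936 ≡ 27
25^8 ≡ 27^2 = 729 ≡ 65
25^16 ≡ 65^2 = 4225 ≡ 75
17 = 16 + 1, so 25^17 ≡ 75·25 ≡ 49 (mod 83)
R · y^e mod p:
25^2 = 625 ≡ 44
25^4 ≡ 44^2 = 1936 ≡ 27
25^8 ≡ 27^2 = 729 ≡ 65
25^16 ≡ 65^2 = 4225 ≡ 75
25^32 ≡ 75^2 = 5625 ≡ 64
55 = 32 + 16 + 4 + 2 + 1, so 25^55 ≡ 64·75·27·44·25 ≡ 30 (mod 83)
21·30 = 630 ≡ 49 (mod 83)
49 ≡ 49 (mod 83); signature holds.

passes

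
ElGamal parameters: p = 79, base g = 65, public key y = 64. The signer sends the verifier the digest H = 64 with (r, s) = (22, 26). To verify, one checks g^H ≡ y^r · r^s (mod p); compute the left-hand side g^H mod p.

62

65^2 = 4225 ≡ 38
65^4 ≡ 38^2 = 1444 ≡ 22
65^8 ≡ 22^2 = 484 ≡ 10
65^16 ≡ 10^2 = 100 ≡ 21
65^32 ≡ 21^2 = 441 ≡ 46
65^64 ≡ 46^2 = 2116 ≡ 62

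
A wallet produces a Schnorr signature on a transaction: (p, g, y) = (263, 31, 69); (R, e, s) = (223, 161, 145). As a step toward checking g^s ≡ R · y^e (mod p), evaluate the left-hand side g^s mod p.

Squares mod 263: 31^1≡31, 31^2≡172, 31^4≡128, 31^8≡78, 31^16≡35, 31^32≡173, 31^64≡210, 31^128≡179
145 = 128 + 16 + 1, so 31^145 ≡ 179·35·31 ≡ 121 (mod 263)

121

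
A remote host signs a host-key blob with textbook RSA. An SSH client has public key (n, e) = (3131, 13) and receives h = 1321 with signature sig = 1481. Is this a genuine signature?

forged

sig^2 ≡ 1481^2 = 2193361 ≡ 1661
sig^4 ≡ 1661^2 = 2758921 ≡ 510
sig^8 ≡ 510^2 = 260100 ≡ 227
13 = 8 + 4 + 1, so sig^13 ≡ 227·510·1481 ≡ 1810 (mod 3131)
sig^13 mod 3131 = 1810, but h = 1321.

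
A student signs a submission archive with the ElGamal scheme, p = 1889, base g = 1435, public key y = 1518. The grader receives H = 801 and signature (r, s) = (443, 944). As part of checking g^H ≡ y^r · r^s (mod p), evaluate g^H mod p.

Squares mod 1889: 1435^1≡1435, 1435^2≡215, 1435^4≡889, 1435^8≡719, 1435^16≡1264, 1435^32≡1491, 1435^64≡1617, 1435^128≡313, 1435^256≡1630, 1435^512≡966
801 = 512 + 256 + 32 + 1, so 1435^801 ≡ 966·1630·1491·1435 ≡ 4 (mod 1889)

4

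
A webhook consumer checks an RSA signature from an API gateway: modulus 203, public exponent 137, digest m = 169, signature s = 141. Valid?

Squares mod 203: s^1≡141, s^2≡190, s^4≡169, s^8≡141, s^16≡190, s^32≡169, s^64≡141, s^128≡190
137 = 128 + 8 + 1, so s^137 ≡ 190·141·141 ≡ 169 (mod 203)
169 = m, so the signature checks out.

yes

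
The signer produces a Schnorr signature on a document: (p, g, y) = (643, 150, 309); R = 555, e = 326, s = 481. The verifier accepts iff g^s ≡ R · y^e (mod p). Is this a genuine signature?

forged

g^s mod p:
Squares mod 643: 150^1≡150, 150^2≡638, 150^4≡25, 150^8≡625, 150^16≡324, 150^32≡167, 150^64≡240, 150^128≡373, 150^256≡241
481 = 256 + 128 + 64 + 32 + 1, so 150^481 ≡ 241·373·240·167·150 ≡ 563 (mod 643)
R · y^e mod p:
Squares mod 643: 309^1≡309, 309^2≡317, 309^4≡181, 309^8≡611, 309^16≡381, 309^32≡486, 309^64≡215, 309^128≡572, 309^256≡540
326 = 256 + 64 + 4 + 2, so 309^326 ≡ 540·215·181·317 ≡ 631 (mod 643)
555·631 = 350205 ≡ 413 (mod 643)
563 ≠ 413; the check fails.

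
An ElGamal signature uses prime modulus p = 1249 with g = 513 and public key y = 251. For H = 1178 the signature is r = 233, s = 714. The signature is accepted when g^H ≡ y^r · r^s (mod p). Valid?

yes

Left side g^H mod p:
513^2 = 263169 ≡ 879
513^4 ≡ 879^2 = 772641 ≡ 759
513^8 ≡ 759^2 = 576081 ≡ 292
513^16 ≡ 292^2 = 85264 ≡ 332
513^32 ≡ 332^2 = 110224 ≡ 312
513^64 ≡ 312^2 = 97344 ≡ 1171
513^128 ≡ 1171^2 = 1371241 ≡ 1088
513^256 ≡ 1088^2 = 1183744 ≡ 941
513^512 ≡ 941^2 = 885481 ≡ 1189
513^1024 ≡ 1189^2 = 1413721 ≡ 1102
1178 = 1024 + 128 + 16 + 8 + 2, so 513^1178 ≡ 1102·1088·332·292·879 ≡ 647 (mod 1249)
Right side y^r · r^s mod p:
251^2 = 63001 ≡ 551
251^4 ≡ 551^2 = 303601 ≡ 94
251^8 ≡ 94^2 = 8836 ≡ 93
251^16 ≡ 93^2 = 8649 ≡ 1155
251^32 ≡ 1155^2 = 1334025 ≡ 93
251^64 ≡ 93^2 = 8649 ≡ 1155
251^128 ≡ 1155^2 = 1334025 ≡ 93
233 = 128 + 64 + 32 + 8 + 1, so 251^233 ≡ 93·1155·93·93·251 ≡ 137 (mod 1249)
233^2 = 54289 ≡ 582
233^4 ≡ 582^2 = 338724 ≡ 245
233^8 ≡ 245^2 = 60025 ≡ 73
233^16 ≡ 73^2 = 5329 ≡ 333
233^32 ≡ 333^2 = 110889 ≡ 977
233^64 ≡ 977^2 = 954529 ≡ 293
233^128 ≡ 293^2 = 85849 ≡ 917
233^256 ≡ 917^2 = 840889 ≡ 312
233^512 ≡ 312^2 = 97344 ≡ 1171
714 = 512 + 128 + 64 + 8 + 2, so 233^714 ≡ 1171·917·293·73·582 ≡ 807 (mod 1249)
137·807 = 110559 ≡ 647 (mod 1249)
647 ≡ 647 (mod 1249), so the signature is genuine.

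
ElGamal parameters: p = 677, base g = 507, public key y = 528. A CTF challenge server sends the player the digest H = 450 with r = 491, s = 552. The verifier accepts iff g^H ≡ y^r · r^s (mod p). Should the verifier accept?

Left side g^H mod p:
507^2 = 257049 ≡ 466
507^4 ≡ 466^2 = 217156 ≡ 516
507^8 ≡ 516^2 = 266256 ≡ 195
507^16 ≡ 195^2 = 38025 ≡ 113
507^32 ≡ 113^2 = 12769 ≡ 583
507^64 ≡ 583^2 = 339889 ≡ 35
507^128 ≡ 35^2 = 1225 ≡ 548
507^256 ≡ 548^2 = 300304 ≡ 393
450 = 256 + 128 + 64 + 2, so 507^450 ≡ 393·548·35·466 ≡ 97 (mod 677)
Right side y^r · r^s mod p:
528^2 = 278784 ≡ 537
528^4 ≡ 537^2 = 288369 ≡ 644
528^8 ≡ 644^2 = 414736 ≡ 412
528^16 ≡ 412^2 = 169744 ≡ 494
528^32 ≡ 494^2 = 244036 ≡ 316
528^64 ≡ 316^2 = 99856 ≡ 337
528^128 ≡ 337^2 = 113569 ≡ 510
528^256 ≡ 510^2 = 260100 ≡ 132
491 = 256 + 128 + 64 + 32 + 8 + 2 + 1, so 528^491 ≡ 132·510·337·316·412·537·528 ≡ 37 (mod 677)
491^2 = 241081 ≡ 69
491^4 ≡ 69^2 = 4761 ≡ 22
491^8 ≡ 22^2 = 484
491^16 ≡ 484^2 = 234256 ≡ 14
491^32 ≡ 14^2 = 196
491^64 ≡ 196^2 = 38416 ≡ 504
491^128 ≡ 504^2 = 254016 ≡ 141
491^256 ≡ 141^2 = 19881 ≡ 248
491^512 ≡ 248^2 = 61504 ≡ 574
552 = 512 + 32 + 8, so 491^552 ≡ 574·196·484 ≡ 149 (mod 677)
37·149 = 5513 ≡ 97 (mod 677)
97 ≡ 97 (mod 677), so the signature is genuine.

accept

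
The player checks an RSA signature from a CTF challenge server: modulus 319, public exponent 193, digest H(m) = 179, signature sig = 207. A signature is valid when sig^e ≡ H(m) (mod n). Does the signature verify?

verifies

Squares mod 319: sig^1≡207, sig^2≡103, sig^4≡82, sig^8≡25, sig^16≡306, sig^32≡169, sig^64≡170, sig^128≡190
193 = 128 + 64 + 1, so sig^193 ≡ 190·170·207 ≡ 179 (mod 319)
179 = H(m), so the signature checks out.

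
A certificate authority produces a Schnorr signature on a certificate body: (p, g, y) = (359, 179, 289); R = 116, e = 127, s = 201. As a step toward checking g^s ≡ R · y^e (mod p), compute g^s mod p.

104

Squares mod 359: 179^1≡179, 179^2≡90, 179^4≡202, 179^8≡237, 179^16≡165, 179^32≡300, 179^64≡250, 179^128≡34
201 = 128 + 64 + 8 + 1, so 179^201 ≡ 34·250·237·179 ≡ 104 (mod 359)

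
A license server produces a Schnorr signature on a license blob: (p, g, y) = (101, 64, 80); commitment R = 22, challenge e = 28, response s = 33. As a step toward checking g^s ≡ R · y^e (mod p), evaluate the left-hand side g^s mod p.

76

64^2 = 4096 ≡ 56
64^4 ≡ 56^2 = 3136 ≡ 5
64^8 ≡ 5^2 = 25
64^16 ≡ 25^2 = 625 ≡ 19
64^32 ≡ 19^2 = 361 ≡ 58
33 = 32 + 1, so 64^33 ≡ 58·64 ≡ 76 (mod 101)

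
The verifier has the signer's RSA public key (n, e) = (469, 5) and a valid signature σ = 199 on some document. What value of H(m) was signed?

Squares mod 469: σ^1≡199, σ^2≡205, σ^4≡284
5 = 4 + 1, so σ^5 ≡ 284·199 ≡ 236 (mod 469)

236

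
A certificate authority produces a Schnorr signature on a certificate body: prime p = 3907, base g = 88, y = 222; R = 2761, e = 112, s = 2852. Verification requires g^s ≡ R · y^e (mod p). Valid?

no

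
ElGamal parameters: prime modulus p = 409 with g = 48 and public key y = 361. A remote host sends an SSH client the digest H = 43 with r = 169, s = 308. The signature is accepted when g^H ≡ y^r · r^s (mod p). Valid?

yes

Left side g^H mod p:
Squares mod 409: 48^1≡48, 48^2≡259, 48^4≡5, 48^8≡25, 48^16≡216, 48^32≡30
43 = 32 + 8 + 2 + 1, so 48^43 ≡ 30·25·259·48 ≡ 27 (mod 409)
Right side y^r · r^s mod p:
Squares mod 409: 361^1≡361, 361^2≡259, 361^4≡5, 361^8≡25, 361^16≡216, 361^32≡30, 361^64≡82, 361^128≡180
169 = 128 + 32 + 8 + 1, so 361^169 ≡ 180·30·25·361 ≡ 196 (mod 409)
Squares mod 409: 169^1≡169, 169^2≡340, 169^4≡262, 169^8≡341, 169^16≡125, 169^32≡83, 169^64≡345, 169^128≡6, 169^256≡36
308 = 256 + 32 + 16 + 4, so 169^308 ≡ 36·83·125·262 ≡ 69 (mod 409)
196·69 = 13524 ≡ 27 (mod 409)
27 ≡ 27 (mod 409), so the signature is genuine.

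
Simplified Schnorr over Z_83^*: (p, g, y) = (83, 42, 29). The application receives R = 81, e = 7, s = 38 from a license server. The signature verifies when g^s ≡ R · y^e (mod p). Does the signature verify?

verifies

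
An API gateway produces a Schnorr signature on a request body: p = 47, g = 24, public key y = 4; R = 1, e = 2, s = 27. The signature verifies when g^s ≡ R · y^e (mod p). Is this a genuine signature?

forged

g^s mod p:
24^2 = 576 ≡ 12
24^4 ≡ 12^2 = 144 ≡ 3
24^8 ≡ 3^2 = 9
24^16 ≡ 9^2 = 81 ≡ 34
27 = 16 + 8 + 2 + 1, so 24^27 ≡ 34·9·12·24 ≡ 3 (mod 47)
R · y^e mod p:
4^2 = 16
1·16 = 16 ≡ 16 (mod 47)
3 ≠ 16; the check fails.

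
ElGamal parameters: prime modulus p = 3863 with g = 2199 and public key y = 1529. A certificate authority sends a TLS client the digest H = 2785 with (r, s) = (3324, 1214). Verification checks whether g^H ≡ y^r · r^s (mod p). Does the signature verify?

does not verify

Left side g^H mod p:
2199^2 = 4835601 ≡ 2988
2199^4 ≡ 2988^2 = 8928144 ≡ 751
2199^8 ≡ 751^2 = 564001 ≡ 3
2199^16 ≡ 3^2 = 9
2199^32 ≡ 9^2 = 81
2199^64 ≡ 81^2 = 6561 ≡ 2698
2199^128 ≡ 2698^2 = 7279204 ≡ 1312
2199^256 ≡ 1312^2 = 1721344 ≡ 2309
2199^512 ≡ 2309^2 = 5331481 ≡ 541
2199^1024 ≡ 541^2 = 292681 ≡ 2956
2199^2048 ≡ 2956^2 = 8737936 ≡ 3693
2785 = 2048 + 512 + 128 + 64 + 32 + 1, so 2199^2785 ≡ 3693·541·1312·2698·81·2199 ≡ 3808 (mod 3863)
Right side y^r · r^s mod p:
1529^2 = 2337841 ≡ 726
1529^4 ≡ 726^2 = 527076 ≡ 1708
1529^8 ≡ 1708^2 = 2917264 ≡ 699
1529^16 ≡ 699^2 = 488601 ≡ 1863
1529^32 ≡ 1863^2 = 3470769 ≡ 1795
1529^64 ≡ 1795^2 = 3222025 ≡ 283
1529^128 ≡ 283^2 = 80089 ≡ 2829
1529^256 ≡ 2829^2 = 8003241 ≡ 2968
1529^512 ≡ 2968^2 = 8809024 ≡ 1384
1529^1024 ≡ 1384^2 = 1915456 ≡ 3271
1529^2048 ≡ 3271^2 = 10699441 ≡ 2794
3324 = 2048 + 1024 + 128 + 64 + 32 + 16 + 8 + 4, so 1529^3324 ≡ 2794·3271·2829·283·1795·1863·699·1708 ≡ 3561 (mod 3863)
3324^2 = 11048976 ≡ 796
3324^4 ≡ 796^2 = 633616 ≡ 84
3324^8 ≡ 84^2 = 7056 ≡ 3193
3324^16 ≡ 3193^2 = 10195249 ≡ 792
3324^32 ≡ 792^2 = 627264 ≡ 1458
3324^64 ≡ 1458^2 = 2125764 ≡ 1114
3324^128 ≡ 1114^2 = 1240996 ≡ 973
3324^256 ≡ 973^2 = 946729 ≡ 294
3324^512 ≡ 294^2 = 86436 ≡ 1450
3324^1024 ≡ 1450^2 = 2102500 ≡ 1028
1214 = 1024 + 128 + 32 + 16 + 8 + 4 + 2, so 3324^1214 ≡ 1028·973·1458·792·3193·84·796 ≡ 3743 (mod 3863)
3561·3743 = 13328823 ≡ 1473 (mod 3863)
3808 ≠ 1473, so verification fails.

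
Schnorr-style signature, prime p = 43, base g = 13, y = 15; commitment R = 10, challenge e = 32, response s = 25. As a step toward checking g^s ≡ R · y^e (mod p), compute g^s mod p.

Squares mod 43: 13^1≡13, 13^2≡40, 13^4≡9, 13^8≡38, 13^16≡25
25 = 16 + 8 + 1, so 13^25 ≡ 25·38·13 ≡ 9 (mod 43)

9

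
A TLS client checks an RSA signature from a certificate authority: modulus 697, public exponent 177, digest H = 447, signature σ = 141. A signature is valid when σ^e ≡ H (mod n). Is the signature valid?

valid

σ^2 ≡ 141^2 = 19881 ≡ 365
σ^4 ≡ 365^2 = 133225 ≡ 98
σ^8 ≡ 98^2 = 9604 ≡ 543
σ^16 ≡ 543^2 = 294849 ≡ 18
σ^32 ≡ 18^2 = 324
σ^64 ≡ 324^2 = 104976 ≡ 426
σ^128 ≡ 426^2 = 181476 ≡ 256
177 = 128 + 32 + 16 + 1, so σ^177 ≡ 256·324·18·141 ≡ 447 (mod 697)
447 = H, so the signature checks out.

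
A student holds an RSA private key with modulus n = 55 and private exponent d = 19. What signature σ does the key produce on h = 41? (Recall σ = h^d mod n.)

h^2 ≡ 41^2 = 1681 ≡ 31
h^4 ≡ 31^2 = 961 ≡ 26
h^8 ≡ 26^2 = 676 ≡ 16
h^16 ≡ 16^2 = 256 ≡ 36
19 = 16 + 2 + 1, so h^19 ≡ 36·31·41 ≡ 51 (mod 55)

51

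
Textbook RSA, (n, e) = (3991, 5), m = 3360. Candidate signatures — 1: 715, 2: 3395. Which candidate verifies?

Candidate 1: 715^2 = 511225 ≡ 377; 715^4 ≡ 377^2 = 142129 ≡ 2444; 5 = 4 + 1, so 715^5 ≡ 2444·715 ≡ 3393 (mod 3991)
Candidate 2: 3395^2 = 11526025 ≡ 17; 3395^4 ≡ 17^2 = 289; 5 = 4 + 1, so 3395^5 ≡ 289·3395 ≡ 3360 (mod 3991)
  → matches m = 3360

2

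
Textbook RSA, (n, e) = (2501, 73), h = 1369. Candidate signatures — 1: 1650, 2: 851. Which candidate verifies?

1

Candidate 1: Squares mod 2501: 1650^1≡1650, 1650^2≡1412, 1650^4≡447, 1650^8≡2230, 1650^16≡912, 1650^32≡1412, 1650^64≡447; 73 = 64 + 8 + 1, so 1650^73 ≡ 447·2230·1650 ≡ 1369 (mod 2501)
  → matches h = 1369
Candidate 2: Squares mod 2501: 851^1≡851, 851^2≡1412, 851^4≡447, 851^8≡2230, 851^16≡912, 851^32≡1412, 851^64≡447; 73 = 64 + 8 + 1, so 851^73 ≡ 447·2230·851 ≡ 1132 (mod 2501)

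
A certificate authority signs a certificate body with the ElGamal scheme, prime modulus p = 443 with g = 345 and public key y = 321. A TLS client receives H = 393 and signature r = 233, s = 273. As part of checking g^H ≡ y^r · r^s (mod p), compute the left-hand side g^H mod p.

149

345^2 = 119025 ≡ 301
345^4 ≡ 301^2 = 90601 ≡ 229
345^8 ≡ 229^2 = 52441 ≡ 167
345^16 ≡ 167^2 = 27889 ≡ 423
345^32 ≡ 423^2 = 178929 ≡ 400
345^64 ≡ 400^2 = 160000 ≡ 77
345^128 ≡ 77^2 = 5929 ≡ 170
345^256 ≡ 170^2 = 28900 ≡ 105
393 = 256 + 128 + 8 + 1, so 345^393 ≡ 105·170·167·345 ≡ 149 (mod 443)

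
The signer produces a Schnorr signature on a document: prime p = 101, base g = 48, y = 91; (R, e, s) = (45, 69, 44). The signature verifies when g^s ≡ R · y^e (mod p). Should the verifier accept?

reject

g^s mod p:
48^2 = 2304 ≡ 82
48^4 ≡ 82^2 = 6724 ≡ 58
48^8 ≡ 58^2 = 3364 ≡ 31
48^16 ≡ 31^2 = 961 ≡ 52
48^32 ≡ 52^2 = 2704 ≡ 78
44 = 32 + 8 + 4, so 48^44 ≡ 78·31·58 ≡ 56 (mod 101)
R · y^e mod p:
91^2 = 8281 ≡ 100
91^4 ≡ 100^2 = 10000 ≡ 1
91^8 ≡ 1^2 = 1
91^16 ≡ 1^2 = 1
91^32 ≡ 1^2 = 1
91^64 ≡ 1^2 = 1
69 = 64 + 4 + 1, so 91^69 ≡ 1·1·91 ≡ 91 (mod 101)
45·91 = 4095 ≡ 55 (mod 101)
56 ≠ 55; the check fails.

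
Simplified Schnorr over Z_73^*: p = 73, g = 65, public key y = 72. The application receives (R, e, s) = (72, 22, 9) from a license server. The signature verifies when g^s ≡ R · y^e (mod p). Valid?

yes

g^s mod p:
65^9 mod 73 = 72
R · y^e mod p:
72^22 mod 73 = 1
72·1 = 72 ≡ 72 (mod 73)
72 ≡ 72 (mod 73); signature holds.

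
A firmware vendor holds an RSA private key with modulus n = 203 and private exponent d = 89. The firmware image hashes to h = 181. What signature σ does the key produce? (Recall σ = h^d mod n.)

Squares mod 203: h^1≡181, h^2≡78, h^4≡197, h^8≡36, h^16≡78, h^32≡197, h^64≡36
89 = 64 + 16 + 8 + 1, so h^89 ≡ 36·78·36·181 ≡ 132 (mod 203)

132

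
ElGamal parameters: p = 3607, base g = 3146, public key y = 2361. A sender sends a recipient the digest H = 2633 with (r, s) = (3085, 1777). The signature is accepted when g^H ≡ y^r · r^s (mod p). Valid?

Left side g^H mod p:
3146^2 = 9897316 ≡ 3315
3146^4 ≡ 3315^2 = 10989225 ≡ 2303
3146^8 ≡ 2303^2 = 5303809 ≡ 1519
3146^16 ≡ 1519^2 = 2307361 ≡ 2488
3146^32 ≡ 2488^2 = 6190144 ≡ 532
3146^64 ≡ 532^2 = 283024 ≡ 1678
3146^128 ≡ 1678^2 = 2815684 ≡ 2224
3146^256 ≡ 2224^2 = 4946176 ≡ 979
3146^512 ≡ 979^2 = 958441 ≡ 2586
3146^1024 ≡ 2586^2 = 6687396 ≡ 18
3146^2048 ≡ 18^2 = 324
2633 = 2048 + 512 + 64 + 8 + 1, so 3146^2633 ≡ 324·2586·1678·1519·3146 ≡ 2824 (mod 3607)
Right side y^r · r^s mod p:
2361^2 = 5574321 ≡ 1506
2361^4 ≡ 1506^2 = 2268036 ≡ 2840
2361^8 ≡ 2840^2 = 8065600 ≡ 348
2361^16 ≡ 348^2 = 121104 ≡ 2073
2361^32 ≡ 2073^2 = 4297329 ≡ 1392
2361^64 ≡ 1392^2 = 1937664 ≡ 705
2361^128 ≡ 705^2 = 497025 ≡ 2866
2361^256 ≡ 2866^2 = 8213956 ≡ 817
2361^512 ≡ 817^2 = 667489 ≡ 194
2361^1024 ≡ 194^2 = 37636 ≡ 1566
2361^2048 ≡ 1566^2 = 2452356 ≡ 3203
3085 = 2048 + 1024 + 8 + 4 + 1, so 2361^3085 ≡ 3203·1566·348·2840·2361 ≡ 630 (mod 3607)
3085^2 = 9517225 ≡ 1959
3085^4 ≡ 1959^2 = 3837681 ≡ 3440
3085^8 ≡ 3440^2 = 11833600 ≡ 2640
3085^16 ≡ 2640^2 = 6969600 ≡ 876
3085^32 ≡ 876^2 = 767376 ≡ 2692
3085^64 ≡ 2692^2 = 7246864 ≡ 401
3085^128 ≡ 401^2 = 160801 ≡ 2093
3085^256 ≡ 2093^2 = 4380649 ≡ 1751
3085^512 ≡ 1751^2 = 3066001 ≡ 51
3085^1024 ≡ 51^2 = 2601
1777 = 1024 + 512 + 128 + 64 + 32 + 16 + 1, so 3085^1777 ≡ 2601·51·2093·401·2692·876·3085 ≡ 2096 (mod 3607)
630·2096 = 1320480 ≡ 318 (mod 3607)
2824 ≠ 318, so verification fails.

no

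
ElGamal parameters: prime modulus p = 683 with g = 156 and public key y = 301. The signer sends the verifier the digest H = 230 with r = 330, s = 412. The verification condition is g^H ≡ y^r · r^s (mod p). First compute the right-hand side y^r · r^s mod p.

301^2 = 90601 ≡ 445
301^4 ≡ 445^2 = 198025 ≡ 638
301^8 ≡ 638^2 = 407044 ≡ 659
301^16 ≡ 659^2 = 434281 ≡ 576
301^32 ≡ 576^2 = 331776 ≡ 521
301^64 ≡ 521^2 = 271441 ≡ 290
301^128 ≡ 290^2 = 84100 ≡ 91
301^256 ≡ 91^2 = 8281 ≡ 85
330 = 256 + 64 + 8 + 2, so 301^330 ≡ 85·290·659·445 ≡ 350 (mod 683)
330^2 = 108900 ≡ 303
330^4 ≡ 303^2 = 91809 ≡ 287
330^8 ≡ 287^2 = 82369 ≡ 409
330^16 ≡ 409^2 = 167281 ≡ 629
330^32 ≡ 629^2 = 395641 ≡ 184
330^64 ≡ 184^2 = 33856 ≡ 389
330^128 ≡ 389^2 = 151321 ≡ 378
330^256 ≡ 378^2 = 142884 ≡ 137
412 = 256 + 128 + 16 + 8 + 4, so 330^412 ≡ 137·378·629·409·287 ≡ 650 (mod 683)
y^r · r^s ≡ 350·650 = 227500 ≡ 61 (mod 683)

61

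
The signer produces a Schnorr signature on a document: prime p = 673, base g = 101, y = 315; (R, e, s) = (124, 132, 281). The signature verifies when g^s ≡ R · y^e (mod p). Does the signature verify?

g^s mod p:
101^2 = 10201 ≡ 106
101^4 ≡ 106^2 = 11236 ≡ 468
101^8 ≡ 468^2 = 219024 ≡ 299
101^16 ≡ 299^2 = 89401 ≡ 565
101^32 ≡ 565^2 = 319225 ≡ 223
101^64 ≡ 223^2 = 49729 ≡ 600
101^128 ≡ 600^2 = 360000 ≡ 618
101^256 ≡ 618^2 = 381924 ≡ 333
281 = 256 + 16 + 8 + 1, so 101^281 ≡ 333·565·299·101 ≡ 469 (mod 673)
R · y^e mod p:
315^2 = 99225 ≡ 294
315^4 ≡ 294^2 = 86436 ≡ 292
315^8 ≡ 292^2 = 85264 ≡ 466
315^16 ≡ 466^2 = 217156 ≡ 450
315^32 ≡ 450^2 = 202500 ≡ 600
315^64 ≡ 600^2 = 360000 ≡ 618
315^128 ≡ 618^2 = 381924 ≡ 333
132 = 128 + 4, so 315^132 ≡ 333·292 ≡ 324 (mod 673)
124·324 = 40176 ≡ 469 (mod 673)
469 ≡ 469 (mod 673); signature holds.

verifies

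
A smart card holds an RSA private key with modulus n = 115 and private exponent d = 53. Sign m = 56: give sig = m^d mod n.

m^2 ≡ 56^2 = 3136 ≡ 31
m^4 ≡ 31^2 = 961 ≡ 41
m^8 ≡ 41^2 = 1681 ≡ 71
m^16 ≡ 71^2 = 5041 ≡ 96
m^32 ≡ 96^2 = 9216 ≡ 16
53 = 32 + 16 + 4 + 1, so m^53 ≡ 16·96·41·56 ≡ 66 (mod 115)

66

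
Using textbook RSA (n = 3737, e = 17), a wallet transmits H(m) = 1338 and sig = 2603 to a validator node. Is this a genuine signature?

forged

Squares mod 3737: sig^1≡2603, sig^2≡428, sig^4≡71, sig^8≡1304, sig^16≡81
17 = 16 + 1, so sig^17 ≡ 81·2603 ≡ 1571 (mod 3737)
sig^17 mod 3737 = 1571, but H(m) = 1338.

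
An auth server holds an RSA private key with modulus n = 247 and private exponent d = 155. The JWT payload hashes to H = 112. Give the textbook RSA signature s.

H^2 ≡ 112^2 = 12544 ≡ 194
H^4 ≡ 194^2 = 37636 ≡ 92
H^8 ≡ 92^2 = 8464 ≡ 66
H^16 ≡ 66^2 = 4356 ≡ 157
H^32 ≡ 157^2 = 24649 ≡ 196
H^64 ≡ 196^2 = 38416 ≡ 131
H^128 ≡ 131^2 = 17161 ≡ 118
155 = 128 + 16 + 8 + 2 + 1, so H^155 ≡ 118·157·66·194·112 ≡ 213 (mod 247)

213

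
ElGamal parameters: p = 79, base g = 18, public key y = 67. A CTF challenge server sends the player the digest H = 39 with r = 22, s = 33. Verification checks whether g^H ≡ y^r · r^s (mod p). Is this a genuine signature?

genuine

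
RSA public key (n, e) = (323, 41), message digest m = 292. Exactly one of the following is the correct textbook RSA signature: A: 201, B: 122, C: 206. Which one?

A

Candidate A: Squares mod 323: 201^1≡201, 201^2≡26, 201^4≡30, 201^8≡254, 201^16≡239, 201^32≡273; 41 = 32 + 8 + 1, so 201^41 ≡ 273·254·201 ≡ 292 (mod 323)
  → matches m = 292
Candidate B: Squares mod 323: 122^1≡122, 122^2≡26, 122^4≡30, 122^8≡254, 122^16≡239, 122^32≡273; 41 = 32 + 8 + 1, so 122^41 ≡ 273·254·122 ≡ 31 (mod 323)
Candidate C: Squares mod 323: 206^1≡206, 206^2≡123, 206^4≡271, 206^8≡120, 206^16≡188, 206^32≡137; 41 = 32 + 8 + 1, so 206^41 ≡ 137·120·206 ≡ 308 (mod 323)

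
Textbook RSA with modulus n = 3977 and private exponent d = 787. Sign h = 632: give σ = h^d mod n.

1422

h^787 mod 3977 = 1422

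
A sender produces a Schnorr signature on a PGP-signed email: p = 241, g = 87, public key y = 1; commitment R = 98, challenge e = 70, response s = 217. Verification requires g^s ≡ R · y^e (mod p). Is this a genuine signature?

g^s mod p:
87^2 = 7569 ≡ 98
87^4 ≡ 98^2 = 9604 ≡ 205
87^8 ≡ 205^2 = 42025 ≡ 91
87^16 ≡ 91^2 = 8281 ≡ 87
87^32 ≡ 87^2 = 7569 ≡ 98
87^64 ≡ 98^2 = 9604 ≡ 205
87^128 ≡ 205^2 = 42025 ≡ 91
217 = 128 + 64 + 16 + 8 + 1, so 87^217 ≡ 91·205·87·91·87 ≡ 98 (mod 241)
R · y^e mod p:
1^2 = 1
1^4 ≡ 1^2 = 1
1^8 ≡ 1^2 = 1
1^16 ≡ 1^2 = 1
1^32 ≡ 1^2 = 1
1^64 ≡ 1^2 = 1
70 = 64 + 4 + 2, so 1^70 ≡ 1·1·1 ≡ 1 (mod 241)
98·1 = 98 ≡ 98 (mod 241)
98 ≡ 98 (mod 241); signature holds.

genuine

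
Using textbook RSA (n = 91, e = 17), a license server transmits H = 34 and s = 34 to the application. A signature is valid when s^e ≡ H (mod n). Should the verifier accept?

accept

Squares mod 91: s^1≡34, s^2≡64, s^4≡1, s^8≡1, s^16≡1
17 = 16 + 1, so s^17 ≡ 1·34 ≡ 34 (mod 91)
34 = H, so the signature checks out.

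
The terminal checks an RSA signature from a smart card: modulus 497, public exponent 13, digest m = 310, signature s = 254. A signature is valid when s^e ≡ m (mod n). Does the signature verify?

s^2 ≡ 254^2 = 64516 ≡ 403
s^4 ≡ 403^2 = 162409 ≡ 387
s^8 ≡ 387^2 = 149769 ≡ 172
13 = 8 + 4 + 1, so s^13 ≡ 172·387·254 ≡ 310 (mod 497)
310 = m, so the signature checks out.

verifies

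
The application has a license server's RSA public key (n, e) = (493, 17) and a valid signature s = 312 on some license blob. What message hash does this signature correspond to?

s^17 mod 493 = 295

295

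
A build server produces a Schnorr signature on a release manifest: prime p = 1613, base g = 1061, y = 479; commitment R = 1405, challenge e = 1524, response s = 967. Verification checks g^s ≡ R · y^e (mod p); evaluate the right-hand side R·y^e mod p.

441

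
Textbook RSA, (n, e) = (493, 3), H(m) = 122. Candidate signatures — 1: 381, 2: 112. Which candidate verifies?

1

Candidate 1: 381^3 mod 493 = 122
  → matches H(m) = 122
Candidate 2: 112^3 mod 493 = 371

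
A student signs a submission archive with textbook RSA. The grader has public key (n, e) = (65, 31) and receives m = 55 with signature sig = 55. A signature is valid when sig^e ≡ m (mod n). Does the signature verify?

verifies

sig^2 ≡ 55^2 = 3025 ≡ 35
sig^4 ≡ 35^2 = 1225 ≡ 55
sig^8 ≡ 55^2 = 3025 ≡ 35
sig^16 ≡ 35^2 = 1225 ≡ 55
31 = 16 + 8 + 4 + 2 + 1, so sig^31 ≡ 55·35·55·35·55 ≡ 55 (mod 65)
sig^31 mod 65 = 55 matches m.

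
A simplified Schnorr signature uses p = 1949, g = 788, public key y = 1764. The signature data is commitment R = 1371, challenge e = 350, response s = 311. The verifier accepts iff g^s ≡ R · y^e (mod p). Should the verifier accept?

g^s mod p:
788^311 mod 1949 = 1807
R · y^e mod p:
1764^350 mod 1949 = 1666
1371·1666 = 2284086 ≡ 1807 (mod 1949)
1807 ≡ 1807 (mod 1949); signature holds.

accept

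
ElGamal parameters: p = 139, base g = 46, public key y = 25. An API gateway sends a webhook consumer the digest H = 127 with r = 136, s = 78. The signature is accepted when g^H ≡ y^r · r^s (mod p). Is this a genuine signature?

forged

Left side g^H mod p:
46^2 = 2116 ≡ 31
46^4 ≡ 31^2 = 961 ≡ 127
46^8 ≡ 127^2 = 16129 ≡ 5
46^16 ≡ 5^2 = 25
46^32 ≡ 25^2 = 625 ≡ 69
46^64 ≡ 69^2 = 4761 ≡ 35
127 = 64 + 32 + 16 + 8 + 4 + 2 + 1, so 46^127 ≡ 35·69·25·5·127·31·46 ≡ 78 (mod 139)
Right side y^r · r^s mod p:
25^2 = 625 ≡ 69
25^4 ≡ 69^2 = 4761 ≡ 35
25^8 ≡ 35^2 = 1225 ≡ 113
25^16 ≡ 113^2 = 12769 ≡ 120
25^32 ≡ 120^2 = 14400 ≡ 83
25^64 ≡ 83^2 = 6889 ≡ 78
25^128 ≡ 78^2 = 6084 ≡ 107
136 = 128 + 8, so 25^136 ≡ 107·113 ≡ 137 (mod 139)
136^2 = 18496 ≡ 9
136^4 ≡ 9^2 = 81
136^8 ≡ 81^2 = 6561 ≡ 28
136^16 ≡ 28^2 = 784 ≡ 89
136^32 ≡ 89^2 = 7921 ≡ 137
136^64 ≡ 137^2 = 18769 ≡ 4
78 = 64 + 8 + 4 + 2, so 136^78 ≡ 4·28·81·9 ≡ 55 (mod 139)
137·55 = 7535 ≡ 29 (mod 139)
78 ≠ 29, so verification fails.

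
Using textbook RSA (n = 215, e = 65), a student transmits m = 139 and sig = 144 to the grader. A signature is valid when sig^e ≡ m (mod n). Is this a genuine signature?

genuine

sig^2 ≡ 144^2 = 20736 ≡ 96
sig^4 ≡ 96^2 = 9216 ≡ 186
sig^8 ≡ 186^2 = 34596 ≡ 196
sig^16 ≡ 196^2 = 38416 ≡ 146
sig^32 ≡ 146^2 = 21316 ≡ 31
sig^64 ≡ 31^2 = 961 ≡ 101
65 = 64 + 1, so sig^65 ≡ 101·144 ≡ 139 (mod 215)
139 = m, so the signature checks out.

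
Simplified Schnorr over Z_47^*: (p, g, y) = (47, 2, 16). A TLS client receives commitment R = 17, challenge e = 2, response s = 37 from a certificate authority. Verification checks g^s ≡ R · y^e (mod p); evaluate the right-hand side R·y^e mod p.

28

16^2 = 256 ≡ 21
R · y^e ≡ 17·21 = 357 ≡ 28 (mod 47)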